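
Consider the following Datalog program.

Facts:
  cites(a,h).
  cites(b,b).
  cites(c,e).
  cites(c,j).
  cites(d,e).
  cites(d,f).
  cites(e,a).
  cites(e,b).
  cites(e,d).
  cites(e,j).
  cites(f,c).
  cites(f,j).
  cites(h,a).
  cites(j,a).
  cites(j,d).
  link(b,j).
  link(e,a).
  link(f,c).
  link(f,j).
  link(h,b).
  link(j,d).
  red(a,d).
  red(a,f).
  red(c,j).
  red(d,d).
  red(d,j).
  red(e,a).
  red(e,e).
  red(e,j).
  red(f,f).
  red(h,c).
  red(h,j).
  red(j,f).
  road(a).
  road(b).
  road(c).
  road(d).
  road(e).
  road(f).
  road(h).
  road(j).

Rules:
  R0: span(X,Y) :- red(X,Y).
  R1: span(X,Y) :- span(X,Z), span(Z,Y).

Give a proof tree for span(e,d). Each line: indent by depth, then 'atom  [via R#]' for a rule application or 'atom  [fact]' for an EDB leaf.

span(e,d)  [via R1]
  span(e,a)  [via R0]
    red(e,a)  [fact]
  span(a,d)  [via R0]
    red(a,d)  [fact]

round 1: derive span(a,d) via R0 from red(a,d)
round 1: derive span(a,f) via R0 from red(a,f)
round 1: derive span(c,j) via R0 from red(c,j)
round 1: derive span(d,d) via R0 from red(d,d)
round 1: derive span(d,j) via R0 from red(d,j)
round 1: derive span(e,a) via R0 from red(e,a)
round 1: derive span(e,e) via R0 from red(e,e)
round 1: derive span(e,j) via R0 from red(e,j)
round 1: derive span(f,f) via R0 from red(f,f)
round 1: derive span(h,c) via R0 from red(h,c)
round 1: derive span(h,j) via R0 from red(h,j)
round 1: derive span(j,f) via R0 from red(j,f)
round 2: derive span(a,j) via R1 from span(a,d), span(d,j)
round 2: derive span(c,f) via R1 from span(c,j), span(j,f)
round 2: derive span(d,f) via R1 from span(d,j), span(j,f)
round 2: derive span(e,d) via R1 from span(e,a), span(a,d)
round 2: derive span(e,f) via R1 from span(e,a), span(a,f)
round 2: derive span(h,f) via R1 from span(h,j), span(j,f)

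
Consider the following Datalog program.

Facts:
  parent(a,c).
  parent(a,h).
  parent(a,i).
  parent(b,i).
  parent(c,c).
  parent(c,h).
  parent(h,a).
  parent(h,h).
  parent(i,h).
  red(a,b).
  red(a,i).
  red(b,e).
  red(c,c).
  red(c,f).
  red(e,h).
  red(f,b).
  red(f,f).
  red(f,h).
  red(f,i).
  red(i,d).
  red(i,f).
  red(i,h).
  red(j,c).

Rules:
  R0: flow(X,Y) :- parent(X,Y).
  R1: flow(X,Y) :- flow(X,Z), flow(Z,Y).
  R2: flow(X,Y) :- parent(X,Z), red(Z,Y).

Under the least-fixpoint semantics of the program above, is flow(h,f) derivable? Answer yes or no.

round 1: derive flow(a,c) via R0 from parent(a,c)
round 1: derive flow(a,h) via R0 from parent(a,h)
round 1: derive flow(a,i) via R0 from parent(a,i)
round 1: derive flow(b,i) via R0 from parent(b,i)
round 1: derive flow(c,c) via R0 from parent(c,c)
round 1: derive flow(c,h) via R0 from parent(c,h)
round 1: derive flow(h,a) via R0 from parent(h,a)
round 1: derive flow(h,h) via R0 from parent(h,h)
round 1: derive flow(i,h) via R0 from parent(i,h)
round 1: derive flow(a,d) via R2 from parent(a,i), red(i,d)
round 1: derive flow(a,f) via R2 from parent(a,c), red(c,f)
round 1: derive flow(b,d) via R2 from parent(b,i), red(i,d)
round 1: derive flow(b,f) via R2 from parent(b,i), red(i,f)
round 1: derive flow(b,h) via R2 from parent(b,i), red(i,h)
round 1: derive flow(c,f) via R2 from parent(c,c), red(c,f)
round 1: derive flow(h,b) via R2 from parent(h,a), red(a,b)
round 1: derive flow(h,i) via R2 from parent(h,a), red(a,i)
round 2: derive flow(a,a) via R1 from flow(a,h), flow(h,a)
round 2: derive flow(a,b) via R1 from flow(a,h), flow(h,b)
round 2: derive flow(b,a) via R1 from flow(b,h), flow(h,a)
round 2: derive flow(b,b) via R1 from flow(b,h), flow(h,b)
round 2: derive flow(c,a) via R1 from flow(c,h), flow(h,a)
round 2: derive flow(c,b) via R1 from flow(c,h), flow(h,b)
round 2: derive flow(c,i) via R1 from flow(c,h), flow(h,i)
round 2: derive flow(h,c) via R1 from flow(h,a), flow(a,c)
round 2: derive flow(h,d) via R1 from flow(h,a), flow(a,d)
round 2: derive flow(h,f) via R1 from flow(h,a), flow(a,f)
round 2: derive flow(i,a) via R1 from flow(i,h), flow(h,a)
round 2: derive flow(i,b) via R1 from flow(i,h), flow(h,b)
round 2: derive flow(i,i) via R1 from flow(i,h), flow(h,i)
round 3: derive flow(b,c) via R1 from flow(b,a), flow(a,c)
round 3: derive flow(c,d) via R1 from flow(c,a), flow(a,d)
round 3: derive flow(i,c) via R1 from flow(i,a), flow(a,c)
round 3: derive flow(i,d) via R1 from flow(i,a), flow(a,d)
round 3: derive flow(i,f) via R1 from flow(i,a), flow(a,f)

yes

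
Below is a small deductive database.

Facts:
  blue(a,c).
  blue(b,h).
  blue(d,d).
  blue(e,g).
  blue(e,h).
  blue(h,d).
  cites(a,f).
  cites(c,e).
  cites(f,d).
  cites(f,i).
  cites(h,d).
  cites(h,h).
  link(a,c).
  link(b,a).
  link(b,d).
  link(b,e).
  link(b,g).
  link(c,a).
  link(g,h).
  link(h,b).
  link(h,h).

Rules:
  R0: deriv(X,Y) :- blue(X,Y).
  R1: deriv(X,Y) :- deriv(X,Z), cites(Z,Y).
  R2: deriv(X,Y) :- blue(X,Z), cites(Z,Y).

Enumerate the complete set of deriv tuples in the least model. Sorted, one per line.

deriv(a,c)
deriv(a,e)
deriv(b,d)
deriv(b,h)
deriv(d,d)
deriv(e,d)
deriv(e,g)
deriv(e,h)
deriv(h,d)

round 1: derive deriv(a,c) via R0 from blue(a,c)
round 1: derive deriv(b,h) via R0 from blue(b,h)
round 1: derive deriv(d,d) via R0 from blue(d,d)
round 1: derive deriv(e,g) via R0 from blue(e,g)
round 1: derive deriv(e,h) via R0 from blue(e,h)
round 1: derive deriv(h,d) via R0 from blue(h,d)
round 1: derive deriv(a,e) via R2 from blue(a,c), cites(c,e)
round 1: derive deriv(b,d) via R2 from blue(b,h), cites(h,d)
round 1: derive deriv(e,d) via R2 from blue(e,h), cites(h,d)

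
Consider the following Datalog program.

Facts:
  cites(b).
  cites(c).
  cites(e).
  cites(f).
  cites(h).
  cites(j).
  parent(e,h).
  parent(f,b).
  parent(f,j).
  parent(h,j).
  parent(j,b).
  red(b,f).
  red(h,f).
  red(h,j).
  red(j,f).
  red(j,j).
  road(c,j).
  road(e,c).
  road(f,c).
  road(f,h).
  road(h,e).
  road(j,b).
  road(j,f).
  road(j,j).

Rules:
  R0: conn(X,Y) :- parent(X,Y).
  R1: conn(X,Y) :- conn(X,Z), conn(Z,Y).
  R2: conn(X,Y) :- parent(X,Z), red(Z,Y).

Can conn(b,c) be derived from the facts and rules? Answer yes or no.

no

round 1: derive conn(e,h) via R0 from parent(e,h)
round 1: derive conn(f,b) via R0 from parent(f,b)
round 1: derive conn(f,j) via R0 from parent(f,j)
round 1: derive conn(h,j) via R0 from parent(h,j)
round 1: derive conn(j,b) via R0 from parent(j,b)
round 1: derive conn(e,f) via R2 from parent(e,h), red(h,f)
round 1: derive conn(e,j) via R2 from parent(e,h), red(h,j)
round 1: derive conn(f,f) via R2 from parent(f,b), red(b,f)
round 1: derive conn(h,f) via R2 from parent(h,j), red(j,f)
round 1: derive conn(j,f) via R2 from parent(j,b), red(b,f)
round 2: derive conn(e,b) via R1 from conn(e,f), conn(f,b)
round 2: derive conn(h,b) via R1 from conn(h,f), conn(f,b)
round 2: derive conn(j,j) via R1 from conn(j,f), conn(f,j)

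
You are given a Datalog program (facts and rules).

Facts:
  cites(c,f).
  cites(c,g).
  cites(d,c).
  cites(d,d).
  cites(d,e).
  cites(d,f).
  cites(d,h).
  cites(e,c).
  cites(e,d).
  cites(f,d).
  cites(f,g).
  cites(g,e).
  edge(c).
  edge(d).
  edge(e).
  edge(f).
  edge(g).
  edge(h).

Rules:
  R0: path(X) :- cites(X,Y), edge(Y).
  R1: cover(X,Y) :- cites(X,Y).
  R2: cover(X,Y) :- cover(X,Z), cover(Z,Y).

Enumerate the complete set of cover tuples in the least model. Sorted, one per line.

cover(c,c)
cover(c,d)
cover(c,e)
cover(c,f)
cover(c,g)
cover(c,h)
cover(d,c)
cover(d,d)
cover(d,e)
cover(d,f)
cover(d,g)
cover(d,h)
cover(e,c)
cover(e,d)
cover(e,e)
cover(e,f)
cover(e,g)
cover(e,h)
cover(f,c)
cover(f,d)
cover(f,e)
cover(f,f)
cover(f,g)
cover(f,h)
cover(g,c)
cover(g,d)
cover(g,e)
cover(g,f)
cover(g,g)
cover(g,h)

round 1: derive cover(c,f) via R1 from cites(c,f)
round 1: derive cover(c,g) via R1 from cites(c,g)
round 1: derive cover(d,c) via R1 from cites(d,c)
round 1: derive cover(d,d) via R1 from cites(d,d)
round 1: derive cover(d,e) via R1 from cites(d,e)
round 1: derive cover(d,f) via R1 from cites(d,f)
round 1: derive cover(d,h) via R1 from cites(d,h)
round 1: derive cover(e,c) via R1 from cites(e,c)
round 1: derive cover(e,d) via R1 from cites(e,d)
round 1: derive cover(f,d) via R1 from cites(f,d)
round 1: derive cover(f,g) via R1 from cites(f,g)
round 1: derive cover(g,e) via R1 from cites(g,e)
round 2: derive cover(c,d) via R2 from cover(c,f), cover(f,d)
round 2: derive cover(c,e) via R2 from cover(c,g), cover(g,e)
round 2: derive cover(d,g) via R2 from cover(d,c), cover(c,g)
round 2: derive cover(e,e) via R2 from cover(e,d), cover(d,e)
round 2: derive cover(e,f) via R2 from cover(e,c), cover(c,f)
round 2: derive cover(e,g) via R2 from cover(e,c), cover(c,g)
round 2: derive cover(e,h) via R2 from cover(e,d), cover(d,h)
round 2: derive cover(f,c) via R2 from cover(f,d), cover(d,c)
round 2: derive cover(f,e) via R2 from cover(f,d), cover(d,e)
round 2: derive cover(f,f) via R2 from cover(f,d), cover(d,f)
round 2: derive cover(f,h) via R2 from cover(f,d), cover(d,h)
round 2: derive cover(g,c) via R2 from cover(g,e), cover(e,c)
round 2: derive cover(g,d) via R2 from cover(g,e), cover(e,d)
round 3: derive cover(c,c) via R2 from cover(c,d), cover(d,c)
round 3: derive cover(c,h) via R2 from cover(c,d), cover(d,h)
round 3: derive cover(g,f) via R2 from cover(g,c), cover(c,f)
round 3: derive cover(g,g) via R2 from cover(g,c), cover(c,g)
round 3: derive cover(g,h) via R2 from cover(g,d), cover(d,h)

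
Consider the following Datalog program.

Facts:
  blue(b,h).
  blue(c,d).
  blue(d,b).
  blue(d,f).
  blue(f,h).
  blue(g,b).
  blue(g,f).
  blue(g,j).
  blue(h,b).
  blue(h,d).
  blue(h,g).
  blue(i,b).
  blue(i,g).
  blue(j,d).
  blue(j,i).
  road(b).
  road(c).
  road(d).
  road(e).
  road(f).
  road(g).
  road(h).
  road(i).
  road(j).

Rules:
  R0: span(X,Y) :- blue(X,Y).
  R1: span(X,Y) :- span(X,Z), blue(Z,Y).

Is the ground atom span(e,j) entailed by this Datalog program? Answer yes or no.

no

round 1: derive span(b,h) via R0 from blue(b,h)
round 1: derive span(c,d) via R0 from blue(c,d)
round 1: derive span(d,b) via R0 from blue(d,b)
round 1: derive span(d,f) via R0 from blue(d,f)
round 1: derive span(f,h) via R0 from blue(f,h)
round 1: derive span(g,b) via R0 from blue(g,b)
round 1: derive span(g,f) via R0 from blue(g,f)
round 1: derive span(g,j) via R0 from blue(g,j)
round 1: derive span(h,b) via R0 from blue(h,b)
round 1: derive span(h,d) via R0 from blue(h,d)
round 1: derive span(h,g) via R0 from blue(h,g)
round 1: derive span(i,b) via R0 from blue(i,b)
round 1: derive span(i,g) via R0 from blue(i,g)
round 1: derive span(j,d) via R0 from blue(j,d)
round 1: derive span(j,i) via R0 from blue(j,i)
round 2: derive span(b,b) via R1 from span(b,h), blue(h,b)
round 2: derive span(b,d) via R1 from span(b,h), blue(h,d)
round 2: derive span(b,g) via R1 from span(b,h), blue(h,g)
round 2: derive span(c,b) via R1 from span(c,d), blue(d,b)
round 2: derive span(c,f) via R1 from span(c,d), blue(d,f)
round 2: derive span(d,h) via R1 from span(d,b), blue(b,h)
round 2: derive span(f,b) via R1 from span(f,h), blue(h,b)
round 2: derive span(f,d) via R1 from span(f,h), blue(h,d)
round 2: derive span(f,g) via R1 from span(f,h), blue(h,g)
round 2: derive span(g,d) via R1 from span(g,j), blue(j,d)
round 2: derive span(g,h) via R1 from span(g,b), blue(b,h)
round 2: derive span(g,i) via R1 from span(g,j), blue(j,i)
round 2: derive span(h,f) via R1 from span(h,d), blue(d,f)
round 2: derive span(h,h) via R1 from span(h,b), blue(b,h)
round 2: derive span(h,j) via R1 from span(h,g), blue(g,j)
round 2: derive span(i,f) via R1 from span(i,g), blue(g,f)
round 2: derive span(i,h) via R1 from span(i,b), blue(b,h)
round 2: derive span(i,j) via R1 from span(i,g), blue(g,j)
round 2: derive span(j,b) via R1 from span(j,d), blue(d,b)
round 2: derive span(j,f) via R1 from span(j,d), blue(d,f)
round 2: derive span(j,g) via R1 from span(j,i), blue(i,g)
round 3: derive span(b,f) via R1 from span(b,d), blue(d,f)
round 3: derive span(b,j) via R1 from span(b,g), blue(g,j)
round 3: derive span(c,h) via R1 from span(c,b), blue(b,h)
round 3: derive span(d,d) via R1 from span(d,h), blue(h,d)
round 3: derive span(d,g) via R1 from span(d,h), blue(h,g)
round 3: derive span(f,f) via R1 from span(f,d), blue(d,f)
round 3: derive span(f,j) via R1 from span(f,g), blue(g,j)
round 3: derive span(g,g) via R1 from span(g,h), blue(h,g)
round 3: derive span(h,i) via R1 from span(h,j), blue(j,i)
round 3: derive span(i,d) via R1 from span(i,h), blue(h,d)
round 3: derive span(i,i) via R1 from span(i,j), blue(j,i)
round 3: derive span(j,h) via R1 from span(j,b), blue(b,h)
round 3: derive span(j,j) via R1 from span(j,g), blue(g,j)
round 4: derive span(b,i) via R1 from span(b,j), blue(j,i)
round 4: derive span(c,g) via R1 from span(c,h), blue(h,g)
round 4: derive span(d,j) via R1 from span(d,g), blue(g,j)
round 4: derive span(f,i) via R1 from span(f,j), blue(j,i)
round 5: derive span(c,j) via R1 from span(c,g), blue(g,j)
round 5: derive span(d,i) via R1 from span(d,j), blue(j,i)
round 6: derive span(c,i) via R1 from span(c,j), blue(j,i)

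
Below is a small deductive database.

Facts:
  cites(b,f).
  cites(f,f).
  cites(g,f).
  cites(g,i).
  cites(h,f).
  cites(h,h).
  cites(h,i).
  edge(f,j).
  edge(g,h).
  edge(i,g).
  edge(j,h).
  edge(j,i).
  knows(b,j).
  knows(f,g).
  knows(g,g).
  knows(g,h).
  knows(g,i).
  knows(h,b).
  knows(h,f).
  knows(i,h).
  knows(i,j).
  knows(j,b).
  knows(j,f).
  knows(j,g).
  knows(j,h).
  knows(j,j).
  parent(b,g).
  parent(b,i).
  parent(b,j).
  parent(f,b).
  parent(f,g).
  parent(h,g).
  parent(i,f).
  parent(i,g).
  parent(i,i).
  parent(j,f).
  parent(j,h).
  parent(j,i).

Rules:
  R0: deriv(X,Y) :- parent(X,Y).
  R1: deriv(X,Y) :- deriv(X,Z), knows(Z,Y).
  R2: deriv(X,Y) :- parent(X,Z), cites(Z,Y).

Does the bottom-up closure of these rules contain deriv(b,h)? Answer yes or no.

round 1: derive deriv(b,g) via R0 from parent(b,g)
round 1: derive deriv(b,i) via R0 from parent(b,i)
round 1: derive deriv(b,j) via R0 from parent(b,j)
round 1: derive deriv(f,b) via R0 from parent(f,b)
round 1: derive deriv(f,g) via R0 from parent(f,g)
round 1: derive deriv(h,g) via R0 from parent(h,g)
round 1: derive deriv(i,f) via R0 from parent(i,f)
round 1: derive deriv(i,g) via R0 from parent(i,g)
round 1: derive deriv(i,i) via R0 from parent(i,i)
round 1: derive deriv(j,f) via R0 from parent(j,f)
round 1: derive deriv(j,h) via R0 from parent(j,h)
round 1: derive deriv(j,i) via R0 from parent(j,i)
round 1: derive deriv(b,f) via R2 from parent(b,g), cites(g,f)
round 1: derive deriv(f,f) via R2 from parent(f,b), cites(b,f)
round 1: derive deriv(f,i) via R2 from parent(f,g), cites(g,i)
round 1: derive deriv(h,f) via R2 from parent(h,g), cites(g,f)
round 1: derive deriv(h,i) via R2 from parent(h,g), cites(g,i)
round 2: derive deriv(b,b) via R1 from deriv(b,j), knows(j,b)
round 2: derive deriv(b,h) via R1 from deriv(b,g), knows(g,h)
round 2: derive deriv(f,h) via R1 from deriv(f,g), knows(g,h)
round 2: derive deriv(f,j) via R1 from deriv(f,b), knows(b,j)
round 2: derive deriv(h,h) via R1 from deriv(h,g), knows(g,h)
round 2: derive deriv(h,j) via R1 from deriv(h,i), knows(i,j)
round 2: derive deriv(i,h) via R1 from deriv(i,g), knows(g,h)
round 2: derive deriv(i,j) via R1 from deriv(i,i), knows(i,j)
round 2: derive deriv(j,b) via R1 from deriv(j,h), knows(h,b)
round 2: derive deriv(j,g) via R1 from deriv(j,f), knows(f,g)
round 2: derive deriv(j,j) via R1 from deriv(j,i), knows(i,j)
round 3: derive deriv(h,b) via R1 from deriv(h,h), knows(h,b)
round 3: derive deriv(i,b) via R1 from deriv(i,h), knows(h,b)

yes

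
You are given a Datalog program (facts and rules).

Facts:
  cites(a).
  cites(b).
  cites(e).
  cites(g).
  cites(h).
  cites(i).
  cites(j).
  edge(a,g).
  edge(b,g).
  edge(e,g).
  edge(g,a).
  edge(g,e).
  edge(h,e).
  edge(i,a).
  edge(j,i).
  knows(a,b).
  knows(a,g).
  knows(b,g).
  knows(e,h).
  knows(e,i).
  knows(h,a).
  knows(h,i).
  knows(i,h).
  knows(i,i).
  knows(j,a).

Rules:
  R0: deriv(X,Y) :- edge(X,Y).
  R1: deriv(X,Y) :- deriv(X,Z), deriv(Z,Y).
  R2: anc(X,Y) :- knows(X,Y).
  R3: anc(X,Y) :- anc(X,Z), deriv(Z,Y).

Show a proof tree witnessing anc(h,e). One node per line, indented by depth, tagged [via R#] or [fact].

anc(h,e)  [via R3]
  anc(h,a)  [via R2]
    knows(h,a)  [fact]
  deriv(a,e)  [via R1]
    deriv(a,g)  [via R0]
      edge(a,g)  [fact]
    deriv(g,e)  [via R0]
      edge(g,e)  [fact]

round 1: derive deriv(a,g) via R0 from edge(a,g)
round 1: derive deriv(b,g) via R0 from edge(b,g)
round 1: derive deriv(e,g) via R0 from edge(e,g)
round 1: derive deriv(g,a) via R0 from edge(g,a)
round 1: derive deriv(g,e) via R0 from edge(g,e)
round 1: derive deriv(h,e) via R0 from edge(h,e)
round 1: derive deriv(i,a) via R0 from edge(i,a)
round 1: derive deriv(j,i) via R0 from edge(j,i)
round 1: derive anc(a,b) via R2 from knows(a,b)
round 1: derive anc(a,g) via R2 from knows(a,g)
round 1: derive anc(b,g) via R2 from knows(b,g)
round 1: derive anc(e,h) via R2 from knows(e,h)
round 1: derive anc(e,i) via R2 from knows(e,i)
round 1: derive anc(h,a) via R2 from knows(h,a)
round 1: derive anc(h,i) via R2 from knows(h,i)
round 1: derive anc(i,h) via R2 from knows(i,h)
round 1: derive anc(i,i) via R2 from knows(i,i)
round 1: derive anc(j,a) via R2 from knows(j,a)
round 2: derive deriv(a,a) via R1 from deriv(a,g), deriv(g,a)
round 2: derive deriv(a,e) via R1 from deriv(a,g), deriv(g,e)
round 2: derive deriv(b,a) via R1 from deriv(b,g), deriv(g,a)
round 2: derive deriv(b,e) via R1 from deriv(b,g), deriv(g,e)
round 2: derive deriv(e,a) via R1 from deriv(e,g), deriv(g,a)
round 2: derive deriv(e,e) via R1 from deriv(e,g), deriv(g,e)
round 2: derive deriv(g,g) via R1 from deriv(g,a), deriv(a,g)
round 2: derive deriv(h,g) via R1 from deriv(h,e), deriv(e,g)
round 2: derive deriv(i,g) via R1 from deriv(i,a), deriv(a,g)
round 2: derive deriv(j,a) via R1 from deriv(j,i), deriv(i,a)
round 2: derive anc(a,a) via R3 from anc(a,g), deriv(g,a)
round 2: derive anc(a,e) via R3 from anc(a,g), deriv(g,e)
round 2: derive anc(b,a) via R3 from anc(b,g), deriv(g,a)
round 2: derive anc(b,e) via R3 from anc(b,g), deriv(g,e)
round 2: derive anc(e,a) via R3 from anc(e,i), deriv(i,a)
round 2: derive anc(e,e) via R3 from anc(e,h), deriv(h,e)
round 2: derive anc(h,g) via R3 from anc(h,a), deriv(a,g)
round 2: derive anc(i,a) via R3 from anc(i,i), deriv(i,a)
round 2: derive anc(i,e) via R3 from anc(i,h), deriv(h,e)
round 2: derive anc(j,g) via R3 from anc(j,a), deriv(a,g)
round 3: derive deriv(h,a) via R1 from deriv(h,e), deriv(e,a)
round 3: derive deriv(i,e) via R1 from deriv(i,a), deriv(a,e)
round 3: derive deriv(j,e) via R1 from deriv(j,a), deriv(a,e)
round 3: derive deriv(j,g) via R1 from deriv(j,a), deriv(a,g)
round 3: derive anc(e,g) via R3 from anc(e,a), deriv(a,g)
round 3: derive anc(h,e) via R3 from anc(h,a), deriv(a,e)
round 3: derive anc(i,g) via R3 from anc(i,a), deriv(a,g)
round 3: derive anc(j,e) via R3 from anc(j,a), deriv(a,e)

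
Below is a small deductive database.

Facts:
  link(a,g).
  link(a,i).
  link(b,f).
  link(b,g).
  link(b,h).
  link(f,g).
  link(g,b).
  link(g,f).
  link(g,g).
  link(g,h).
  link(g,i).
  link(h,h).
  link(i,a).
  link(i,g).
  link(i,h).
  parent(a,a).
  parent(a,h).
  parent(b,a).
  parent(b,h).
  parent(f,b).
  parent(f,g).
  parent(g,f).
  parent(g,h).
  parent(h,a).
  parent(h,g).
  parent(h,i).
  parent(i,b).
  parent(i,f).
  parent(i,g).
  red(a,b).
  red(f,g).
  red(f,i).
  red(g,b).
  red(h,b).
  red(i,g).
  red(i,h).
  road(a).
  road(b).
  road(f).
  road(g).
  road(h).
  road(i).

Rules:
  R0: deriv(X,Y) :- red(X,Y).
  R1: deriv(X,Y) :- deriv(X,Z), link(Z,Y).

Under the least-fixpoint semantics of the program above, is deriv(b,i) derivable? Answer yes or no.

round 1: derive deriv(a,b) via R0 from red(a,b)
round 1: derive deriv(f,g) via R0 from red(f,g)
round 1: derive deriv(f,i) via R0 from red(f,i)
round 1: derive deriv(g,b) via R0 from red(g,b)
round 1: derive deriv(h,b) via R0 from red(h,b)
round 1: derive deriv(i,g) via R0 from red(i,g)
round 1: derive deriv(i,h) via R0 from red(i,h)
round 2: derive deriv(a,f) via R1 from deriv(a,b), link(b,f)
round 2: derive deriv(a,g) via R1 from deriv(a,b), link(b,g)
round 2: derive deriv(a,h) via R1 from deriv(a,b), link(b,h)
round 2: derive deriv(f,a) via R1 from deriv(f,i), link(i,a)
round 2: derive deriv(f,b) via R1 from deriv(f,g), link(g,b)
round 2: derive deriv(f,f) via R1 from deriv(f,g), link(g,f)
round 2: derive deriv(f,h) via R1 from deriv(f,g), link(g,h)
round 2: derive deriv(g,f) via R1 from deriv(g,b), link(b,f)
round 2: derive deriv(g,g) via R1 from deriv(g,b), link(b,g)
round 2: derive deriv(g,h) via R1 from deriv(g,b), link(b,h)
round 2: derive deriv(h,f) via R1 from deriv(h,b), link(b,f)
round 2: derive deriv(h,g) via R1 from deriv(h,b), link(b,g)
round 2: derive deriv(h,h) via R1 from deriv(h,b), link(b,h)
round 2: derive deriv(i,b) via R1 from deriv(i,g), link(g,b)
round 2: derive deriv(i,f) via R1 from deriv(i,g), link(g,f)
round 2: derive deriv(i,i) via R1 from deriv(i,g), link(g,i)
round 3: derive deriv(a,i) via R1 from deriv(a,g), link(g,i)
round 3: derive deriv(g,i) via R1 from deriv(g,g), link(g,i)
round 3: derive deriv(h,i) via R1 from deriv(h,g), link(g,i)
round 3: derive deriv(i,a) via R1 from deriv(i,i), link(i,a)
round 4: derive deriv(a,a) via R1 from deriv(a,i), link(i,a)
round 4: derive deriv(g,a) via R1 from deriv(g,i), link(i,a)
round 4: derive deriv(h,a) via R1 from deriv(h,i), link(i,a)

no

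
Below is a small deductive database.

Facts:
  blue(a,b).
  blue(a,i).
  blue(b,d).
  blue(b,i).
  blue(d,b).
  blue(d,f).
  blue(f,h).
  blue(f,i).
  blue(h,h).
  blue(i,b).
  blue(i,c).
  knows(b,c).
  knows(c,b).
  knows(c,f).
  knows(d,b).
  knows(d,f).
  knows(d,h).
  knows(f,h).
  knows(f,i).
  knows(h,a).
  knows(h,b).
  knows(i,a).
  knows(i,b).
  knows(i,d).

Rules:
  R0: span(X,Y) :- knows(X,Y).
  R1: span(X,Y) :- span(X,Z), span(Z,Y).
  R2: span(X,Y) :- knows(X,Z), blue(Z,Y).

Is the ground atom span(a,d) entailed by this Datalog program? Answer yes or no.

round 1: derive span(b,c) via R0 from knows(b,c)
round 1: derive span(c,b) via R0 from knows(c,b)
round 1: derive span(c,f) via R0 from knows(c,f)
round 1: derive span(d,b) via R0 from knows(d,b)
round 1: derive span(d,f) via R0 from knows(d,f)
round 1: derive span(d,h) via R0 from knows(d,h)
round 1: derive span(f,h) via R0 from knows(f,h)
round 1: derive span(f,i) via R0 from knows(f,i)
round 1: derive span(h,a) via R0 from knows(h,a)
round 1: derive span(h,b) via R0 from knows(h,b)
round 1: derive span(i,a) via R0 from knows(i,a)
round 1: derive span(i,b) via R0 from knows(i,b)
round 1: derive span(i,d) via R0 from knows(i,d)
round 1: derive span(c,d) via R2 from knows(c,b), blue(b,d)
round 1: derive span(c,h) via R2 from knows(c,f), blue(f,h)
round 1: derive span(c,i) via R2 from knows(c,b), blue(b,i)
round 1: derive span(d,d) via R2 from knows(d,b), blue(b,d)
round 1: derive span(d,i) via R2 from knows(d,b), blue(b,i)
round 1: derive span(f,b) via R2 from knows(f,i), blue(i,b)
round 1: derive span(f,c) via R2 from knows(f,i), blue(i,c)
round 1: derive span(h,d) via R2 from knows(h,b), blue(b,d)
round 1: derive span(h,i) via R2 from knows(h,a), blue(a,i)
round 1: derive span(i,f) via R2 from knows(i,d), blue(d,f)
round 1: derive span(i,i) via R2 from knows(i,a), blue(a,i)
round 2: derive span(b,b) via R1 from span(b,c), span(c,b)
round 2: derive span(b,d) via R1 from span(b,c), span(c,d)
round 2: derive span(b,f) via R1 from span(b,c), span(c,f)
round 2: derive span(b,h) via R1 from span(b,c), span(c,h)
round 2: derive span(b,i) via R1 from span(b,c), span(c,i)
round 2: derive span(c,a) via R1 from span(c,h), span(h,a)
round 2: derive span(c,c) via R1 from span(c,b), span(b,c)
round 2: derive span(d,a) via R1 from span(d,h), span(h,a)
round 2: derive span(d,c) via R1 from span(d,b), span(b,c)
round 2: derive span(f,a) via R1 from span(f,h), span(h,a)
round 2: derive span(f,d) via R1 from span(f,c), span(c,d)
round 2: derive span(f,f) via R1 from span(f,c), span(c,f)
round 2: derive span(h,c) via R1 from span(h,b), span(b,c)
round 2: derive span(h,f) via R1 from span(h,d), span(d,f)
round 2: derive span(h,h) via R1 from span(h,d), span(d,h)
round 2: derive span(i,c) via R1 from span(i,b), span(b,c)
round 2: derive span(i,h) via R1 from span(i,d), span(d,h)
round 3: derive span(b,a) via R1 from span(b,c), span(c,a)

no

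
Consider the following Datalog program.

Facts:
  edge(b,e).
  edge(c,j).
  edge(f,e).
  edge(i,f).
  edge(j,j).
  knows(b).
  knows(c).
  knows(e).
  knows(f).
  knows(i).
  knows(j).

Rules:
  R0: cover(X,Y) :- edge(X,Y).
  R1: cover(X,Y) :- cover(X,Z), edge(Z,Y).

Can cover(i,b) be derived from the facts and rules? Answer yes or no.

no

round 1: derive cover(b,e) via R0 from edge(b,e)
round 1: derive cover(c,j) via R0 from edge(c,j)
round 1: derive cover(f,e) via R0 from edge(f,e)
round 1: derive cover(i,f) via R0 from edge(i,f)
round 1: derive cover(j,j) via R0 from edge(j,j)
round 2: derive cover(i,e) via R1 from cover(i,f), edge(f,e)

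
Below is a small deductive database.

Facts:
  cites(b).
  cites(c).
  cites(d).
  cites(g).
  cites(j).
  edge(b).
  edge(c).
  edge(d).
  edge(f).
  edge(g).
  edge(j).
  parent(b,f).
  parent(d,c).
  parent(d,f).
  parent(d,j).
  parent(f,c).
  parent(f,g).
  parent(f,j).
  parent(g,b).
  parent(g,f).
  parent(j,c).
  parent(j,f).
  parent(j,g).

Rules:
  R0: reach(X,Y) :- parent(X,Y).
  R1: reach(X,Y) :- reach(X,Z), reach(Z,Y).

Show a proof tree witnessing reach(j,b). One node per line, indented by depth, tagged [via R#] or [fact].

reach(j,b)  [via R1]
  reach(j,g)  [via R0]
    parent(j,g)  [fact]
  reach(g,b)  [via R0]
    parent(g,b)  [fact]

round 1: derive reach(b,f) via R0 from parent(b,f)
round 1: derive reach(d,c) via R0 from parent(d,c)
round 1: derive reach(d,f) via R0 from parent(d,f)
round 1: derive reach(d,j) via R0 from parent(d,j)
round 1: derive reach(f,c) via R0 from parent(f,c)
round 1: derive reach(f,g) via R0 from parent(f,g)
round 1: derive reach(f,j) via R0 from parent(f,j)
round 1: derive reach(g,b) via R0 from parent(g,b)
round 1: derive reach(g,f) via R0 from parent(g,f)
round 1: derive reach(j,c) via R0 from parent(j,c)
round 1: derive reach(j,f) via R0 from parent(j,f)
round 1: derive reach(j,g) via R0 from parent(j,g)
round 2: derive reach(b,c) via R1 from reach(b,f), reach(f,c)
round 2: derive reach(b,g) via R1 from reach(b,f), reach(f,g)
round 2: derive reach(b,j) via R1 from reach(b,f), reach(f,j)
round 2: derive reach(d,g) via R1 from reach(d,f), reach(f,g)
round 2: derive reach(f,b) via R1 from reach(f,g), reach(g,b)
round 2: derive reach(f,f) via R1 from reach(f,g), reach(g,f)
round 2: derive reach(g,c) via R1 from reach(g,f), reach(f,c)
round 2: derive reach(g,g) via R1 from reach(g,f), reach(f,g)
round 2: derive reach(g,j) via R1 from reach(g,f), reach(f,j)
round 2: derive reach(j,b) via R1 from reach(j,g), reach(g,b)
round 2: derive reach(j,j) via R1 from reach(j,f), reach(f,j)
round 3: derive reach(b,b) via R1 from reach(b,f), reach(f,b)
round 3: derive reach(d,b) via R1 from reach(d,f), reach(f,b)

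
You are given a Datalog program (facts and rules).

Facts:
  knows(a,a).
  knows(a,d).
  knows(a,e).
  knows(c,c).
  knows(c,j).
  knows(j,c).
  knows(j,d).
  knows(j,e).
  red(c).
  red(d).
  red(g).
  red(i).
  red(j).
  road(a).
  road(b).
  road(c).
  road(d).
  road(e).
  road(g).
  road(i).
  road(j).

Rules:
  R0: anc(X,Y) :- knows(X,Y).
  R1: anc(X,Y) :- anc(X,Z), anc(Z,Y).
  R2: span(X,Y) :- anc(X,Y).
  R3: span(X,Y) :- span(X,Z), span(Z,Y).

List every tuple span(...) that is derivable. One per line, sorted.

round 1: derive anc(a,a) via R0 from knows(a,a)
round 1: derive anc(a,d) via R0 from knows(a,d)
round 1: derive anc(a,e) via R0 from knows(a,e)
round 1: derive anc(c,c) via R0 from knows(c,c)
round 1: derive anc(c,j) via R0 from knows(c,j)
round 1: derive anc(j,c) via R0 from knows(j,c)
round 1: derive anc(j,d) via R0 from knows(j,d)
round 1: derive anc(j,e) via R0 from knows(j,e)
round 2: derive anc(c,d) via R1 from anc(c,j), anc(j,d)
round 2: derive anc(c,e) via R1 from anc(c,j), anc(j,e)
round 2: derive anc(j,j) via R1 from anc(j,c), anc(c,j)
round 2: derive span(a,a) via R2 from anc(a,a)
round 2: derive span(a,d) via R2 from anc(a,d)
round 2: derive span(a,e) via R2 from anc(a,e)
round 2: derive span(c,c) via R2 from anc(c,c)
round 2: derive span(c,j) via R2 from anc(c,j)
round 2: derive span(j,c) via R2 from anc(j,c)
round 2: derive span(j,d) via R2 from anc(j,d)
round 2: derive span(j,e) via R2 from anc(j,e)
round 3: derive span(c,d) via R2 from anc(c,d)
round 3: derive span(c,e) via R2 from anc(c,e)
round 3: derive span(j,j) via R2 from anc(j,j)

span(a,a)
span(a,d)
span(a,e)
span(c,c)
span(c,d)
span(c,e)
span(c,j)
span(j,c)
span(j,d)
span(j,e)
span(j,j)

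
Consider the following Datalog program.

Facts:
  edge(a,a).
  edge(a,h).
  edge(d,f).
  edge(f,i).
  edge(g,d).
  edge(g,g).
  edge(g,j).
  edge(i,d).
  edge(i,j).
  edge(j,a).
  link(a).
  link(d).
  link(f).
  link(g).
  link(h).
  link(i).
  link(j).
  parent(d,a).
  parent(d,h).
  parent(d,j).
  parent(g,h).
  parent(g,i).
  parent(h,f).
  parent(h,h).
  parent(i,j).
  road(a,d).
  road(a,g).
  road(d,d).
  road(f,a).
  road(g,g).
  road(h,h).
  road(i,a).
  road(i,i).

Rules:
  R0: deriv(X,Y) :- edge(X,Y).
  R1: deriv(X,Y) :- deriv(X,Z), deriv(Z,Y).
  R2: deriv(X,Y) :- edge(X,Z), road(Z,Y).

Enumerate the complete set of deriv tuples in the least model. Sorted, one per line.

round 1: derive deriv(a,a) via R0 from edge(a,a)
round 1: derive deriv(a,h) via R0 from edge(a,h)
round 1: derive deriv(d,f) via R0 from edge(d,f)
round 1: derive deriv(f,i) via R0 from edge(f,i)
round 1: derive deriv(g,d) via R0 from edge(g,d)
round 1: derive deriv(g,g) via R0 from edge(g,g)
round 1: derive deriv(g,j) via R0 from edge(g,j)
round 1: derive deriv(i,d) via R0 from edge(i,d)
round 1: derive deriv(i,j) via R0 from edge(i,j)
round 1: derive deriv(j,a) via R0 from edge(j,a)
round 1: derive deriv(a,d) via R2 from edge(a,a), road(a,d)
round 1: derive deriv(a,g) via R2 from edge(a,a), road(a,g)
round 1: derive deriv(d,a) via R2 from edge(d,f), road(f,a)
round 1: derive deriv(f,a) via R2 from edge(f,i), road(i,a)
round 1: derive deriv(j,d) via R2 from edge(j,a), road(a,d)
round 1: derive deriv(j,g) via R2 from edge(j,a), road(a,g)
round 2: derive deriv(a,f) via R1 from deriv(a,d), deriv(d,f)
round 2: derive deriv(a,j) via R1 from deriv(a,g), deriv(g,j)
round 2: derive deriv(d,d) via R1 from deriv(d,a), deriv(a,d)
round 2: derive deriv(d,g) via R1 from deriv(d,a), deriv(a,g)
round 2: derive deriv(d,h) via R1 from deriv(d,a), deriv(a,h)
round 2: derive deriv(d,i) via R1 from deriv(d,f), deriv(f,i)
round 2: derive deriv(f,d) via R1 from deriv(f,a), deriv(a,d)
round 2: derive deriv(f,g) via R1 from deriv(f,a), deriv(a,g)
round 2: derive deriv(f,h) via R1 from deriv(f,a), deriv(a,h)
round 2: derive deriv(f,j) via R1 from deriv(f,i), deriv(i,j)
round 2: derive deriv(g,a) via R1 from deriv(g,d), deriv(d,a)
round 2: derive deriv(g,f) via R1 from deriv(g,d), deriv(d,f)
round 2: derive deriv(i,a) via R1 from deriv(i,d), deriv(d,a)
round 2: derive deriv(i,f) via R1 from deriv(i,d), deriv(d,f)
round 2: derive deriv(i,g) via R1 from deriv(i,j), deriv(j,g)
round 2: derive deriv(j,f) via R1 from deriv(j,d), deriv(d,f)
round 2: derive deriv(j,h) via R1 from deriv(j,a), deriv(a,h)
round 2: derive deriv(j,j) via R1 from deriv(j,g), deriv(g,j)
round 3: derive deriv(a,i) via R1 from deriv(a,d), deriv(d,i)
round 3: derive deriv(d,j) via R1 from deriv(d,a), deriv(a,j)
round 3: derive deriv(f,f) via R1 from deriv(f,a), deriv(a,f)
round 3: derive deriv(g,h) via R1 from deriv(g,a), deriv(a,h)
round 3: derive deriv(g,i) via R1 from deriv(g,d), deriv(d,i)
round 3: derive deriv(i,h) via R1 from deriv(i,a), deriv(a,h)
round 3: derive deriv(i,i) via R1 from deriv(i,d), deriv(d,i)
round 3: derive deriv(j,i) via R1 from deriv(j,d), deriv(d,i)

deriv(a,a)
deriv(a,d)
deriv(a,f)
deriv(a,g)
deriv(a,h)
deriv(a,i)
deriv(a,j)
deriv(d,a)
deriv(d,d)
deriv(d,f)
deriv(d,g)
deriv(d,h)
deriv(d,i)
deriv(d,j)
deriv(f,a)
deriv(f,d)
deriv(f,f)
deriv(f,g)
deriv(f,h)
deriv(f,i)
deriv(f,j)
deriv(g,a)
deriv(g,d)
deriv(g,f)
deriv(g,g)
deriv(g,h)
deriv(g,i)
deriv(g,j)
deriv(i,a)
deriv(i,d)
deriv(i,f)
deriv(i,g)
deriv(i,h)
deriv(i,i)
deriv(i,j)
deriv(j,a)
deriv(j,d)
deriv(j,f)
deriv(j,g)
deriv(j,h)
deriv(j,i)
deriv(j,j)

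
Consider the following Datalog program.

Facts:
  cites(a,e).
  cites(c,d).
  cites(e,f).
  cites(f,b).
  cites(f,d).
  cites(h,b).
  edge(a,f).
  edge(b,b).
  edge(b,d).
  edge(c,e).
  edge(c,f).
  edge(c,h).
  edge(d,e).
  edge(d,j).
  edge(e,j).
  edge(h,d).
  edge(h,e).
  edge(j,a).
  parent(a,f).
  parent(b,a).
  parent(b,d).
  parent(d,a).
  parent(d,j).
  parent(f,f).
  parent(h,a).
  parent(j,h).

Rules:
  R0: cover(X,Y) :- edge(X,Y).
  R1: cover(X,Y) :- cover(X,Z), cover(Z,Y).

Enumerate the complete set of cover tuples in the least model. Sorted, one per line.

round 1: derive cover(a,f) via R0 from edge(a,f)
round 1: derive cover(b,b) via R0 from edge(b,b)
round 1: derive cover(b,d) via R0 from edge(b,d)
round 1: derive cover(c,e) via R0 from edge(c,e)
round 1: derive cover(c,f) via R0 from edge(c,f)
round 1: derive cover(c,h) via R0 from edge(c,h)
round 1: derive cover(d,e) via R0 from edge(d,e)
round 1: derive cover(d,j) via R0 from edge(d,j)
round 1: derive cover(e,j) via R0 from edge(e,j)
round 1: derive cover(h,d) via R0 from edge(h,d)
round 1: derive cover(h,e) via R0 from edge(h,e)
round 1: derive cover(j,a) via R0 from edge(j,a)
round 2: derive cover(b,e) via R1 from cover(b,d), cover(d,e)
round 2: derive cover(b,j) via R1 from cover(b,d), cover(d,j)
round 2: derive cover(c,d) via R1 from cover(c,h), cover(h,d)
round 2: derive cover(c,j) via R1 from cover(c,e), cover(e,j)
round 2: derive cover(d,a) via R1 from cover(d,j), cover(j,a)
round 2: derive cover(e,a) via R1 from cover(e,j), cover(j,a)
round 2: derive cover(h,j) via R1 from cover(h,d), cover(d,j)
round 2: derive cover(j,f) via R1 from cover(j,a), cover(a,f)
round 3: derive cover(b,a) via R1 from cover(b,d), cover(d,a)
round 3: derive cover(b,f) via R1 from cover(b,j), cover(j,f)
round 3: derive cover(c,a) via R1 from cover(c,d), cover(d,a)
round 3: derive cover(d,f) via R1 from cover(d,a), cover(a,f)
round 3: derive cover(e,f) via R1 from cover(e,a), cover(a,f)
round 3: derive cover(h,a) via R1 from cover(h,d), cover(d,a)
round 3: derive cover(h,f) via R1 from cover(h,j), cover(j,f)

cover(a,f)
cover(b,a)
cover(b,b)
cover(b,d)
cover(b,e)
cover(b,f)
cover(b,j)
cover(c,a)
cover(c,d)
cover(c,e)
cover(c,f)
cover(c,h)
cover(c,j)
cover(d,a)
cover(d,e)
cover(d,f)
cover(d,j)
cover(e,a)
cover(e,f)
cover(e,j)
cover(h,a)
cover(h,d)
cover(h,e)
cover(h,f)
cover(h,j)
cover(j,a)
cover(j,f)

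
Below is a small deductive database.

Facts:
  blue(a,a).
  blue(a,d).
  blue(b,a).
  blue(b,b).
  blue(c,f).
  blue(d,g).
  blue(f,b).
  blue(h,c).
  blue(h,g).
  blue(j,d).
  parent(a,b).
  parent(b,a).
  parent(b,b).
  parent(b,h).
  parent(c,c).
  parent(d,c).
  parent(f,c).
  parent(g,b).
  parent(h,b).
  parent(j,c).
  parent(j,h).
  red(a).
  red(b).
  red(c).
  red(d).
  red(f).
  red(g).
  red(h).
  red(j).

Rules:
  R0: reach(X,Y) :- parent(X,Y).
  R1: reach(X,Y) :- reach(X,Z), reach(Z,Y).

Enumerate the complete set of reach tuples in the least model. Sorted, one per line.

round 1: derive reach(a,b) via R0 from parent(a,b)
round 1: derive reach(b,a) via R0 from parent(b,a)
round 1: derive reach(b,b) via R0 from parent(b,b)
round 1: derive reach(b,h) via R0 from parent(b,h)
round 1: derive reach(c,c) via R0 from parent(c,c)
round 1: derive reach(d,c) via R0 from parent(d,c)
round 1: derive reach(f,c) via R0 from parent(f,c)
round 1: derive reach(g,b) via R0 from parent(g,b)
round 1: derive reach(h,b) via R0 from parent(h,b)
round 1: derive reach(j,c) via R0 from parent(j,c)
round 1: derive reach(j,h) via R0 from parent(j,h)
round 2: derive reach(a,a) via R1 from reach(a,b), reach(b,a)
round 2: derive reach(a,h) via R1 from reach(a,b), reach(b,h)
round 2: derive reach(g,a) via R1 from reach(g,b), reach(b,a)
round 2: derive reach(g,h) via R1 from reach(g,b), reach(b,h)
round 2: derive reach(h,a) via R1 from reach(h,b), reach(b,a)
round 2: derive reach(h,h) via R1 from reach(h,b), reach(b,h)
round 2: derive reach(j,b) via R1 from reach(j,h), reach(h,b)
round 3: derive reach(j,a) via R1 from reach(j,b), reach(b,a)

reach(a,a)
reach(a,b)
reach(a,h)
reach(b,a)
reach(b,b)
reach(b,h)
reach(c,c)
reach(d,c)
reach(f,c)
reach(g,a)
reach(g,b)
reach(g,h)
reach(h,a)
reach(h,b)
reach(h,h)
reach(j,a)
reach(j,b)
reach(j,c)
reach(j,h)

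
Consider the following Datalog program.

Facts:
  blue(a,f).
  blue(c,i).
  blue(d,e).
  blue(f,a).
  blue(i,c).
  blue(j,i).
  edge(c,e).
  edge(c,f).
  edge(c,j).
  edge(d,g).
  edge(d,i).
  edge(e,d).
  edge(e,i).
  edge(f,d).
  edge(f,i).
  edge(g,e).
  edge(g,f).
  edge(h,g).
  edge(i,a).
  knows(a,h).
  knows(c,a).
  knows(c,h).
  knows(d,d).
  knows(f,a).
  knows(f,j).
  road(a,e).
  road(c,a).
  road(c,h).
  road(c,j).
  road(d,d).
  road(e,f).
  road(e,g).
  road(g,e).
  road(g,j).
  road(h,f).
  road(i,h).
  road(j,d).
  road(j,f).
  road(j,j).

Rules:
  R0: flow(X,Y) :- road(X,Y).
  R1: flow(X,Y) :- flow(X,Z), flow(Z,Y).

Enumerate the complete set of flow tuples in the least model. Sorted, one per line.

flow(a,d)
flow(a,e)
flow(a,f)
flow(a,g)
flow(a,j)
flow(c,a)
flow(c,d)
flow(c,e)
flow(c,f)
flow(c,g)
flow(c,h)
flow(c,j)
flow(d,d)
flow(e,d)
flow(e,e)
flow(e,f)
flow(e,g)
flow(e,j)
flow(g,d)
flow(g,e)
flow(g,f)
flow(g,g)
flow(g,j)
flow(h,f)
flow(i,f)
flow(i,h)
flow(j,d)
flow(j,f)
flow(j,j)

round 1: derive flow(a,e) via R0 from road(a,e)
round 1: derive flow(c,a) via R0 from road(c,a)
round 1: derive flow(c,h) via R0 from road(c,h)
round 1: derive flow(c,j) via R0 from road(c,j)
round 1: derive flow(d,d) via R0 from road(d,d)
round 1: derive flow(e,f) via R0 from road(e,f)
round 1: derive flow(e,g) via R0 from road(e,g)
round 1: derive flow(g,e) via R0 from road(g,e)
round 1: derive flow(g,j) via R0 from road(g,j)
round 1: derive flow(h,f) via R0 from road(h,f)
round 1: derive flow(i,h) via R0 from road(i,h)
round 1: derive flow(j,d) via R0 from road(j,d)
round 1: derive flow(j,f) via R0 from road(j,f)
round 1: derive flow(j,j) via R0 from road(j,j)
round 2: derive flow(a,f) via R1 from flow(a,e), flow(e,f)
round 2: derive flow(a,g) via R1 from flow(a,e), flow(e,g)
round 2: derive flow(c,d) via R1 from flow(c,j), flow(j,d)
round 2: derive flow(c,e) via R1 from flow(c,a), flow(a,e)
round 2: derive flow(c,f) via R1 from flow(c,h), flow(h,f)
round 2: derive flow(e,e) via R1 from flow(e,g), flow(g,e)
round 2: derive flow(e,j) via R1 from flow(e,g), flow(g,j)
round 2: derive flow(g,d) via R1 from flow(g,j), flow(j,d)
round 2: derive flow(g,f) via R1 from flow(g,e), flow(e,f)
round 2: derive flow(g,g) via R1 from flow(g,e), flow(e,g)
round 2: derive flow(i,f) via R1 from flow(i,h), flow(h,f)
round 3: derive flow(a,d) via R1 from flow(a,g), flow(g,d)
round 3: derive flow(a,j) via R1 from flow(a,e), flow(e,j)
round 3: derive flow(c,g) via R1 from flow(c,a), flow(a,g)
round 3: derive flow(e,d) via R1 from flow(e,g), flow(g,d)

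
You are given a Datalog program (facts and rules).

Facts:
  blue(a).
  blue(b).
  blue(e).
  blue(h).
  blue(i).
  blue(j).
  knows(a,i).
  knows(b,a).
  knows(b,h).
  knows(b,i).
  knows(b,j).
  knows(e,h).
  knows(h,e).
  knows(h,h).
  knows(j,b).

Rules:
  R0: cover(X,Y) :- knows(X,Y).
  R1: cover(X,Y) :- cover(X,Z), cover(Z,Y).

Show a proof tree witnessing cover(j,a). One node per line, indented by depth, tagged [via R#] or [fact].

round 1: derive cover(a,i) via R0 from knows(a,i)
round 1: derive cover(b,a) via R0 from knows(b,a)
round 1: derive cover(b,h) via R0 from knows(b,h)
round 1: derive cover(b,i) via R0 from knows(b,i)
round 1: derive cover(b,j) via R0 from knows(b,j)
round 1: derive cover(e,h) via R0 from knows(e,h)
round 1: derive cover(h,e) via R0 from knows(h,e)
round 1: derive cover(h,h) via R0 from knows(h,h)
round 1: derive cover(j,b) via R0 from knows(j,b)
round 2: derive cover(b,b) via R1 from cover(b,j), cover(j,b)
round 2: derive cover(b,e) via R1 from cover(b,h), cover(h,e)
round 2: derive cover(e,e) via R1 from cover(e,h), cover(h,e)
round 2: derive cover(j,a) via R1 from cover(j,b), cover(b,a)
round 2: derive cover(j,h) via R1 from cover(j,b), cover(b,h)
round 2: derive cover(j,i) via R1 from cover(j,b), cover(b,i)
round 2: derive cover(j,j) via R1 from cover(j,b), cover(b,j)
round 3: derive cover(j,e) via R1 from cover(j,b), cover(b,e)

cover(j,a)  [via R1]
  cover(j,b)  [via R0]
    knows(j,b)  [fact]
  cover(b,a)  [via R0]
    knows(b,a)  [fact]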